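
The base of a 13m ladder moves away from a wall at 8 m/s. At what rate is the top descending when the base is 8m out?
64√105/105 ≈ 6.246 m/s

x² + y² = 13²
2x·dx/dt + 2y·dy/dt = 0
dy/dt = -x/y · dx/dt = -8/√105 · 8 = -64√105/105 m/s
The top is descending at 64√105/105 ≈ 6.246 m/s.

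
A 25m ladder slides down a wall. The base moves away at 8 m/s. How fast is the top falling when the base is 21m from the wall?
42√46/23 ≈ 12.39 m/s

x² + y² = 25²
2x·dx/dt + 2y·dy/dt = 0
dy/dt = -x/y · dx/dt = -21/(2√46) · 8 = -42√46/23 m/s
The top is descending at 42√46/23 ≈ 12.39 m/s.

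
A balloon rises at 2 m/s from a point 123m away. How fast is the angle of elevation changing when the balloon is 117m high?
0.008536 rad/s

tan(θ) = y/123
sec²(θ) · dθ/dt = (1/123) · dy/dt
dθ/dt = cos²(θ)/123 · 2 = 123/(123² + 117²) · 2
dθ/dt = 0.008536 rad/s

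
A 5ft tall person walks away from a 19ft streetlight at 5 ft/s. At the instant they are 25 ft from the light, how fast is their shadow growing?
25/14 ft/s

By similar triangles: 19/(x+s) = 5/s
Solving: s = 5x/14
ds/dt = 5/14 · dx/dt = 5/14 · 5 = 25/14 ft/s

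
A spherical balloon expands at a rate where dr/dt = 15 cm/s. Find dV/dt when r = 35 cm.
73500π cm³/s

V = (4/3)πr³
dV/dt = dV/dr · dr/dt = 4πr² · 15
At r = 35: dV/dt = 73500π cm³/s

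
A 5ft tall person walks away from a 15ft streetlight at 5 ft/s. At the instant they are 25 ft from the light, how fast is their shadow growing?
5/2 ft/s

By similar triangles: 15/(x+s) = 5/s
Solving: s = 5x/10
ds/dt = 5/10 · dx/dt = 1/2 · 5 = 5/2 ft/s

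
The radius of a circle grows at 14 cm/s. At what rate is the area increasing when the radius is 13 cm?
364π cm²/s

A = πr²
dA/dt = 2πr · dr/dt = 2π(13)(14) = 364π cm²/s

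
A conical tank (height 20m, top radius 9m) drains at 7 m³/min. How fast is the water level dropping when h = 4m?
175/(81π) ≈ 0.6877 m/min

r/h = 9/20, so r = (9/20)h
V = (1/3)πr²h = (1/3)π((9/20)h)²h = (27/400)πh³
dV/dh = (81/400)πh²
dh/dt = (dV/dt)/(dV/dh) = -7/((81/400)π·4²) = -175/(81π) m/min
The level is dropping at 175/(81π) ≈ 0.6877 m/min.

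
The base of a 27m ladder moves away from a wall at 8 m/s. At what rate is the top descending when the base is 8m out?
64√665/665 ≈ 2.482 m/s

x² + y² = 27²
2x·dx/dt + 2y·dy/dt = 0
dy/dt = -x/y · dx/dt = -8/√665 · 8 = -64√665/665 m/s
The top is descending at 64√665/665 ≈ 2.482 m/s.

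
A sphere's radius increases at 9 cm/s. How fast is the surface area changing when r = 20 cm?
1440π cm²/s

S = 4πr²
dS/dt = dS/dr · dr/dt = 8πr · 9
At r = 20: dS/dt = 1440π cm²/s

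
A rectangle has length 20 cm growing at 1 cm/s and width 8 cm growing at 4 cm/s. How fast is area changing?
88 cm²/s

A = lw
dA/dt = w·dl/dt + l·dw/dt = 8·1 + 20·4 = 88 cm²/s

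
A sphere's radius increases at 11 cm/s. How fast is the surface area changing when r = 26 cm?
2288π cm²/s

S = 4πr²
dS/dt = dS/dr · dr/dt = 8πr · 11
At r = 26: dS/dt = 2288π cm²/s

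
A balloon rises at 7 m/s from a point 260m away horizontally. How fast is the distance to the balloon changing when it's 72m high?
126√4549/4549 ≈ 1.868 m/s

z² = 260² + y²
z = √(260² + 72²) = 4√4549
dz/dt = y/z · dy/dt = 72/(4√4549) · 7 = 126√4549/4549 ≈ 1.868 m/s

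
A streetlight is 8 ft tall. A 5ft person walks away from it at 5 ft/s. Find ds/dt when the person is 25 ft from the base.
25/3 ft/s

By similar triangles: 8/(x+s) = 5/s
Solving: s = 5x/3
ds/dt = 5/3 · dx/dt = 5/3 · 5 = 25/3 ft/s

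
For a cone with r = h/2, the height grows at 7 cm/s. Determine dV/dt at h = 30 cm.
1575π cm³/s

V = (1/3)π(h/2)²h = πh³/12
dV/dt = πh²/4 · 7
At h = 30: dV/dt = 1575π cm³/s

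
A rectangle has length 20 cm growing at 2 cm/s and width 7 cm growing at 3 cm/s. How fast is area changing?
74 cm²/s

A = lw
dA/dt = w·dl/dt + l·dw/dt = 7·2 + 20·3 = 74 cm²/s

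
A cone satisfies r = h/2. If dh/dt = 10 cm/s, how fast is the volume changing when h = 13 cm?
845π/2 cm³/s

V = (1/3)π(h/2)²h = πh³/12
dV/dt = πh²/4 · 10
At h = 13: dV/dt = 845π/2 cm³/s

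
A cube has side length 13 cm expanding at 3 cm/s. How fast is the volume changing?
1521 cm³/s

V = s³
dV/dt = 3s² · ds/dt = 3·13²·3 = 1521 cm³/s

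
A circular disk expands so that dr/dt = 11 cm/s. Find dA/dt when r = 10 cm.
220π cm²/s

A = πr²
dA/dt = 2πr · dr/dt = 2π(10)(11) = 220π cm²/s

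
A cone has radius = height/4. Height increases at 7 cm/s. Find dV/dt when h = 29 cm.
5887π/16 cm³/s

V = (1/3)π(h/4)²h = πh³/48
dV/dt = πh²/16 · 7
At h = 29: dV/dt = 5887π/16 cm³/s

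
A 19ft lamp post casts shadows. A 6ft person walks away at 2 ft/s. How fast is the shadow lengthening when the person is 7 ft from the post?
12/13 ft/s

By similar triangles: 19/(x+s) = 6/s
Solving: s = 6x/13
ds/dt = 6/13 · dx/dt = 6/13 · 2 = 12/13 ft/s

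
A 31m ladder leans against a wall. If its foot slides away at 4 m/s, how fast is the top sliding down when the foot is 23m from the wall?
23√3/9 ≈ 4.426 m/s

x² + y² = 31²
2x·dx/dt + 2y·dy/dt = 0
dy/dt = -x/y · dx/dt = -23/(12√3) · 4 = -23√3/9 m/s
The top is descending at 23√3/9 ≈ 4.426 m/s.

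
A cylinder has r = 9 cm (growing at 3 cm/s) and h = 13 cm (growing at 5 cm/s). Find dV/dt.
1107π cm³/s

V = πr²h
dV/dt = 2πrh·dr/dt + πr²·dh/dt
= 2π(9)(13)(3) + π(9)²(5)
= 1107π cm³/s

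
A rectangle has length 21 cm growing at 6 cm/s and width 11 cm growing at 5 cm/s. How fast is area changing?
171 cm²/s

A = lw
dA/dt = w·dl/dt + l·dw/dt = 11·6 + 21·5 = 171 cm²/s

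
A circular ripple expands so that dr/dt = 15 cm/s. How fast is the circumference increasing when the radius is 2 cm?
30π cm/s

C = 2πr
dC/dt = 2π · dr/dt = 2π · 15 = 30π cm/s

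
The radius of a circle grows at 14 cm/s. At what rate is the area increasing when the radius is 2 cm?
56π cm²/s

A = πr²
dA/dt = 2πr · dr/dt = 2π(2)(14) = 56π cm²/s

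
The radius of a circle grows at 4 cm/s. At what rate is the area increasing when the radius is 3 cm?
24π cm²/s

A = πr²
dA/dt = 2πr · dr/dt = 2π(3)(4) = 24π cm²/s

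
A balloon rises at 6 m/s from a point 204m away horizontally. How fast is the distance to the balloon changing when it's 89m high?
534√49537/49537 ≈ 2.399 m/s

z² = 204² + y²
z = √(204² + 89²) = √49537
dz/dt = y/z · dy/dt = 89/√49537 · 6 = 534√49537/49537 ≈ 2.399 m/s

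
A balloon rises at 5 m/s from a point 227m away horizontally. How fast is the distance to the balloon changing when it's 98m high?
490√61133/61133 ≈ 1.982 m/s

z² = 227² + y²
z = √(227² + 98²) = √61133
dz/dt = y/z · dy/dt = 98/√61133 · 5 = 490√61133/61133 ≈ 1.982 m/s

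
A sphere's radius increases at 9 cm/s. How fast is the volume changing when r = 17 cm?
10404π cm³/s

V = (4/3)πr³
dV/dt = dV/dr · dr/dt = 4πr² · 9
At r = 17: dV/dt = 10404π cm³/s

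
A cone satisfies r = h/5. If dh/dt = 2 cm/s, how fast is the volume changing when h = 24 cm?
1152π/25 cm³/s

V = (1/3)π(h/5)²h = πh³/75
dV/dt = πh²/25 · 2
At h = 24: dV/dt = 1152π/25 cm³/s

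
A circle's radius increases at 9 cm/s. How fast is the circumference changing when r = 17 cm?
18π cm/s

C = 2πr
dC/dt = 2π · dr/dt = 2π · 9 = 18π cm/s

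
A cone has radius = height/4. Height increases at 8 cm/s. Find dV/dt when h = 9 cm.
81π/2 cm³/s

V = (1/3)π(h/4)²h = πh³/48
dV/dt = πh²/16 · 8
At h = 9: dV/dt = 81π/2 cm³/s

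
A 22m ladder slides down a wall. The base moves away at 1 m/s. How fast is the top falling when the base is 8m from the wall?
4√105/105 ≈ 0.3904 m/s

x² + y² = 22²
2x·dx/dt + 2y·dy/dt = 0
dy/dt = -x/y · dx/dt = -8/(2√105) · 1 = -4√105/105 m/s
The top is descending at 4√105/105 ≈ 0.3904 m/s.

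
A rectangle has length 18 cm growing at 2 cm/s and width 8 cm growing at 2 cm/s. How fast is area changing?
52 cm²/s

A = lw
dA/dt = w·dl/dt + l·dw/dt = 8·2 + 18·2 = 52 cm²/s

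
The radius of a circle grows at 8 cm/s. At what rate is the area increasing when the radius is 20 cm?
320π cm²/s

A = πr²
dA/dt = 2πr · dr/dt = 2π(20)(8) = 320π cm²/s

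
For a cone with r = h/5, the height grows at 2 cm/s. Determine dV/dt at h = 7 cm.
98π/25 cm³/s

V = (1/3)π(h/5)²h = πh³/75
dV/dt = πh²/25 · 2
At h = 7: dV/dt = 98π/25 cm³/s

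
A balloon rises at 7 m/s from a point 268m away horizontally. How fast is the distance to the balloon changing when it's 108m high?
189√5218/5218 ≈ 2.616 m/s

z² = 268² + y²
z = √(268² + 108²) = 4√5218
dz/dt = y/z · dy/dt = 108/(4√5218) · 7 = 189√5218/5218 ≈ 2.616 m/s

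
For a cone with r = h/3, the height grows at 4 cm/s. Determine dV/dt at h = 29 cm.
3364π/9 cm³/s

V = (1/3)π(h/3)²h = πh³/27
dV/dt = πh²/9 · 4
At h = 29: dV/dt = 3364π/9 cm³/s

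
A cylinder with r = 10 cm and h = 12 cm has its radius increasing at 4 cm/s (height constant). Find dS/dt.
256π cm²/s

S = 2πrh + 2πr² (lateral + bases)
dS/dt = (2πh + 4πr)·dr/dt = (2π·12 + 4π·10)·4
= 256π cm²/s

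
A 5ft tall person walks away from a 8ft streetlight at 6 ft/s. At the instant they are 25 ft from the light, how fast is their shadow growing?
10 ft/s

By similar triangles: 8/(x+s) = 5/s
Solving: s = 5x/3
ds/dt = 5/3 · dx/dt = 5/3 · 6 = 10 ft/s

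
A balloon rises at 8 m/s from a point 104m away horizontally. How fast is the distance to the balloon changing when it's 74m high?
296√4073/4073 ≈ 4.638 m/s

z² = 104² + y²
z = √(104² + 74²) = 2√4073
dz/dt = y/z · dy/dt = 74/(2√4073) · 8 = 296√4073/4073 ≈ 4.638 m/s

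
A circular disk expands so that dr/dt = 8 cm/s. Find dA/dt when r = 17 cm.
272π cm²/s

A = πr²
dA/dt = 2πr · dr/dt = 2π(17)(8) = 272π cm²/s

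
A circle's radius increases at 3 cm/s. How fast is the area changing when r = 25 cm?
150π cm²/s

A = πr²
dA/dt = 2πr · dr/dt = 2π(25)(3) = 150π cm²/s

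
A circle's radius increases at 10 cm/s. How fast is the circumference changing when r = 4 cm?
20π cm/s

C = 2πr
dC/dt = 2π · dr/dt = 2π · 10 = 20π cm/s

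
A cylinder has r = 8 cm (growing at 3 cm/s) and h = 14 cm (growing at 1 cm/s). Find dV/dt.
736π cm³/s

V = πr²h
dV/dt = 2πrh·dr/dt + πr²·dh/dt
= 2π(8)(14)(3) + π(8)²(1)
= 736π cm³/s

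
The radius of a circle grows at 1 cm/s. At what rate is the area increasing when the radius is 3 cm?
6π cm²/s

A = πr²
dA/dt = 2πr · dr/dt = 2π(3)(1) = 6π cm²/s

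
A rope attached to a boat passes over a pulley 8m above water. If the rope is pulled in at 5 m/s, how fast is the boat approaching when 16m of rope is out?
10√3/3 ≈ 5.774 m/s

rope² = x² + 8²
x = √(16² - 8²) = 8√3
dx/dt = (rope/x) · d(rope)/dt = (16/(8√3)) · (-5) = -10√3/3 m/s
The boat approaches at 10√3/3 ≈ 5.774 m/s.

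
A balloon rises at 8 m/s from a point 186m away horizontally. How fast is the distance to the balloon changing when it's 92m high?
368√10765/10765 ≈ 3.547 m/s

z² = 186² + y²
z = √(186² + 92²) = 2√10765
dz/dt = y/z · dy/dt = 92/(2√10765) · 8 = 368√10765/10765 ≈ 3.547 m/s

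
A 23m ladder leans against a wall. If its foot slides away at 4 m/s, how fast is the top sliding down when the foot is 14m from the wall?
56√37/111 ≈ 3.069 m/s

x² + y² = 23²
2x·dx/dt + 2y·dy/dt = 0
dy/dt = -x/y · dx/dt = -14/(3√37) · 4 = -56√37/111 m/s
The top is descending at 56√37/111 ≈ 3.069 m/s.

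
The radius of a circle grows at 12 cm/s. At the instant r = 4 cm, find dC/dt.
24π cm/s

C = 2πr
dC/dt = 2π · dr/dt = 2π · 12 = 24π cm/s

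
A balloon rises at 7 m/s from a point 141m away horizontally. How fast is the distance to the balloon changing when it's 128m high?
896√36265/36265 ≈ 4.705 m/s

z² = 141² + y²
z = √(141² + 128²) = √36265
dz/dt = y/z · dy/dt = 128/√36265 · 7 = 896√36265/36265 ≈ 4.705 m/s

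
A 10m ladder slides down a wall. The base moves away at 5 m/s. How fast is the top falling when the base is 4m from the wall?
10√21/21 ≈ 2.182 m/s

x² + y² = 10²
2x·dx/dt + 2y·dy/dt = 0
dy/dt = -x/y · dx/dt = -4/(2√21) · 5 = -10√21/21 m/s
The top is descending at 10√21/21 ≈ 2.182 m/s.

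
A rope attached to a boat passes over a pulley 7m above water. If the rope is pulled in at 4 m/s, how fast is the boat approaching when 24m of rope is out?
96√527/527 ≈ 4.182 m/s

rope² = x² + 7²
x = √(24² - 7²) = √527
dx/dt = (rope/x) · d(rope)/dt = (24/√527) · (-4) = -96√527/527 m/s
The boat approaches at 96√527/527 ≈ 4.182 m/s.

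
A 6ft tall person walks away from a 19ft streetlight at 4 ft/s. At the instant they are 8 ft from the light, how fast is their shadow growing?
24/13 ft/s

By similar triangles: 19/(x+s) = 6/s
Solving: s = 6x/13
ds/dt = 6/13 · dx/dt = 6/13 · 4 = 24/13 ft/s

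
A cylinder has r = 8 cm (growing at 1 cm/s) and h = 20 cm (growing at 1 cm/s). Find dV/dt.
384π cm³/s

V = πr²h
dV/dt = 2πrh·dr/dt + πr²·dh/dt
= 2π(8)(20)(1) + π(8)²(1)
= 384π cm³/s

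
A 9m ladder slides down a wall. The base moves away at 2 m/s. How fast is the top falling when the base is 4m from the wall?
8√65/65 ≈ 0.9923 m/s

x² + y² = 9²
2x·dx/dt + 2y·dy/dt = 0
dy/dt = -x/y · dx/dt = -4/√65 · 2 = -8√65/65 m/s
The top is descending at 8√65/65 ≈ 0.9923 m/s.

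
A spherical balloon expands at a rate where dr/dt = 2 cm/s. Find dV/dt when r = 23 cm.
4232π cm³/s

V = (4/3)πr³
dV/dt = dV/dr · dr/dt = 4πr² · 2
At r = 23: dV/dt = 4232π cm³/s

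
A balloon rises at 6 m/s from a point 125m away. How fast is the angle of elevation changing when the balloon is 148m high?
0.019985 rad/s

tan(θ) = y/125
sec²(θ) · dθ/dt = (1/125) · dy/dt
dθ/dt = cos²(θ)/125 · 6 = 125/(125² + 148²) · 6
dθ/dt = 0.019985 rad/s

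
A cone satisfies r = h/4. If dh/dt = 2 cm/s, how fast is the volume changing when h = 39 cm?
1521π/8 cm³/s

V = (1/3)π(h/4)²h = πh³/48
dV/dt = πh²/16 · 2
At h = 39: dV/dt = 1521π/8 cm³/s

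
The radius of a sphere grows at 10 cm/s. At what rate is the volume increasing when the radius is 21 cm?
17640π cm³/s

V = (4/3)πr³
dV/dt = dV/dr · dr/dt = 4πr² · 10
At r = 21: dV/dt = 17640π cm³/s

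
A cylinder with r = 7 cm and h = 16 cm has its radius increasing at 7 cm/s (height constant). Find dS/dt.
420π cm²/s

S = 2πrh + 2πr² (lateral + bases)
dS/dt = (2πh + 4πr)·dr/dt = (2π·16 + 4π·7)·7
= 420π cm²/s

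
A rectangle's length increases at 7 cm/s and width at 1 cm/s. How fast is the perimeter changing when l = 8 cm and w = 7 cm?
16 cm/s

P = 2(l + w)
dP/dt = 2(dl/dt + dw/dt) = 2(7 + 1) = 16 cm/s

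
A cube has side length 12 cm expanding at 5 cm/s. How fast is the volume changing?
2160 cm³/s

V = s³
dV/dt = 3s² · ds/dt = 3·12²·5 = 2160 cm³/s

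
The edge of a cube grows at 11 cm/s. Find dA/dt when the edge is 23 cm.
3036 cm²/s

A = 6s²
dA/dt = 12s · ds/dt = 12·23·11 = 3036 cm²/s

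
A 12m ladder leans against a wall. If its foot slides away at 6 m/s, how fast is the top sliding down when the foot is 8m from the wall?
12√5/5 ≈ 5.367 m/s

x² + y² = 12²
2x·dx/dt + 2y·dy/dt = 0
dy/dt = -x/y · dx/dt = -8/(4√5) · 6 = -12√5/5 m/s
The top is descending at 12√5/5 ≈ 5.367 m/s.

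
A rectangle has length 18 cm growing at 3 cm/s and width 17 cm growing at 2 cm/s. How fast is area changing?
87 cm²/s

A = lw
dA/dt = w·dl/dt + l·dw/dt = 17·3 + 18·2 = 87 cm²/s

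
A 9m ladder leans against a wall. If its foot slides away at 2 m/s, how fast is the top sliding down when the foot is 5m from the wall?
5√14/14 ≈ 1.336 m/s

x² + y² = 9²
2x·dx/dt + 2y·dy/dt = 0
dy/dt = -x/y · dx/dt = -5/(2√14) · 2 = -5√14/14 m/s
The top is descending at 5√14/14 ≈ 1.336 m/s.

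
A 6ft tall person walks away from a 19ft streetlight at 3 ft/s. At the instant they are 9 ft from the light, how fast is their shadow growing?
18/13 ft/s

By similar triangles: 19/(x+s) = 6/s
Solving: s = 6x/13
ds/dt = 6/13 · dx/dt = 6/13 · 3 = 18/13 ft/s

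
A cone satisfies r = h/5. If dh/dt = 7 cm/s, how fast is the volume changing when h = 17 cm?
2023π/25 cm³/s

V = (1/3)π(h/5)²h = πh³/75
dV/dt = πh²/25 · 7
At h = 17: dV/dt = 2023π/25 cm³/s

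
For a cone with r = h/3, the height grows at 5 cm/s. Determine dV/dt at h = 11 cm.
605π/9 cm³/s

V = (1/3)π(h/3)²h = πh³/27
dV/dt = πh²/9 · 5
At h = 11: dV/dt = 605π/9 cm³/s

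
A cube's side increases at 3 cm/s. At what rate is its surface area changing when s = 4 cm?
144 cm²/s

A = 6s²
dA/dt = 12s · ds/dt = 12·4·3 = 144 cm²/s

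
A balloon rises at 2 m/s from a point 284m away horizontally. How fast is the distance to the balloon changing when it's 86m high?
86√22013/22013 ≈ 0.5796 m/s

z² = 284² + y²
z = √(284² + 86²) = 2√22013
dz/dt = y/z · dy/dt = 86/(2√22013) · 2 = 86√22013/22013 ≈ 0.5796 m/s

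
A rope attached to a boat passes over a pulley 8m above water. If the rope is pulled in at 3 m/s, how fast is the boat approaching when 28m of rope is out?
7√5/5 ≈ 3.13 m/s

rope² = x² + 8²
x = √(28² - 8²) = 12√5
dx/dt = (rope/x) · d(rope)/dt = (28/(12√5)) · (-3) = -7√5/5 m/s
The boat approaches at 7√5/5 ≈ 3.13 m/s.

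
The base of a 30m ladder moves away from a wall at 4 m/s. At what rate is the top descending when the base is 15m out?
4√3/3 ≈ 2.309 m/s

x² + y² = 30²
2x·dx/dt + 2y·dy/dt = 0
dy/dt = -x/y · dx/dt = -15/(15√3) · 4 = -4√3/3 m/s
The top is descending at 4√3/3 ≈ 2.309 m/s.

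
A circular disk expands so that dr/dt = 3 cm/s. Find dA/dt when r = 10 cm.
60π cm²/s

A = πr²
dA/dt = 2πr · dr/dt = 2π(10)(3) = 60π cm²/s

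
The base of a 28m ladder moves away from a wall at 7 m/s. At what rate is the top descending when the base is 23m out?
161√255/255 ≈ 10.08 m/s

x² + y² = 28²
2x·dx/dt + 2y·dy/dt = 0
dy/dt = -x/y · dx/dt = -23/√255 · 7 = -161√255/255 m/s
The top is descending at 161√255/255 ≈ 10.08 m/s.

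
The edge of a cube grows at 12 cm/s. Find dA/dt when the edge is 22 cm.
3168 cm²/s

A = 6s²
dA/dt = 12s · ds/dt = 12·22·12 = 3168 cm²/s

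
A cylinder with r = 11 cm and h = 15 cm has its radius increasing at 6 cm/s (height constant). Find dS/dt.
444π cm²/s

S = 2πrh + 2πr² (lateral + bases)
dS/dt = (2πh + 4πr)·dr/dt = (2π·15 + 4π·11)·6
= 444π cm²/s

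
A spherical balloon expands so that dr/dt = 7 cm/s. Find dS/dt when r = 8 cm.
448π cm²/s

S = 4πr²
dS/dt = dS/dr · dr/dt = 8πr · 7
At r = 8: dS/dt = 448π cm²/s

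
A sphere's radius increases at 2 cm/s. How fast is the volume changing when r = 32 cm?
8192π cm³/s

V = (4/3)πr³
dV/dt = dV/dr · dr/dt = 4πr² · 2
At r = 32: dV/dt = 8192π cm³/s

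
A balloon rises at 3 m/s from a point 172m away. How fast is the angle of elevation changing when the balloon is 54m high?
0.015877 rad/s

tan(θ) = y/172
sec²(θ) · dθ/dt = (1/172) · dy/dt
dθ/dt = cos²(θ)/172 · 3 = 172/(172² + 54²) · 3
dθ/dt = 0.015877 rad/s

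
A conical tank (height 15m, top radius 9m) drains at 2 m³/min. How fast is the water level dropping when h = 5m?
2/(9π) ≈ 0.07074 m/min

r/h = 9/15, so r = (3/5)h
V = (1/3)πr²h = (1/3)π((3/5)h)²h = (3/25)πh³
dV/dh = (9/25)πh²
dh/dt = (dV/dt)/(dV/dh) = -2/((9/25)π·5²) = -2/(9π) m/min
The level is dropping at 2/(9π) ≈ 0.07074 m/min.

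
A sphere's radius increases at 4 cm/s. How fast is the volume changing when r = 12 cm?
2304π cm³/s

V = (4/3)πr³
dV/dt = dV/dr · dr/dt = 4πr² · 4
At r = 12: dV/dt = 2304π cm³/s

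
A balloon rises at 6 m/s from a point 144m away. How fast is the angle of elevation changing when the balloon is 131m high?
0.022799 rad/s

tan(θ) = y/144
sec²(θ) · dθ/dt = (1/144) · dy/dt
dθ/dt = cos²(θ)/144 · 6 = 144/(144² + 131²) · 6
dθ/dt = 0.022799 rad/s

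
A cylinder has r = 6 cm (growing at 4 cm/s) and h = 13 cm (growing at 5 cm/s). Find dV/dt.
804π cm³/s

V = πr²h
dV/dt = 2πrh·dr/dt + πr²·dh/dt
= 2π(6)(13)(4) + π(6)²(5)
= 804π cm³/s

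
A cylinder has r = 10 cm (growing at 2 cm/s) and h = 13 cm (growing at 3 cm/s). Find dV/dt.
820π cm³/s

V = πr²h
dV/dt = 2πrh·dr/dt + πr²·dh/dt
= 2π(10)(13)(2) + π(10)²(3)
= 820π cm³/s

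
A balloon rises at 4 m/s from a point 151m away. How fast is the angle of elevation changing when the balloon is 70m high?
0.021804 rad/s

tan(θ) = y/151
sec²(θ) · dθ/dt = (1/151) · dy/dt
dθ/dt = cos²(θ)/151 · 4 = 151/(151² + 70²) · 4
dθ/dt = 0.021804 rad/s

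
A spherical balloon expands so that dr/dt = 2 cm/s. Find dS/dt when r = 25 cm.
400π cm²/s

S = 4πr²
dS/dt = dS/dr · dr/dt = 8πr · 2
At r = 25: dS/dt = 400π cm²/s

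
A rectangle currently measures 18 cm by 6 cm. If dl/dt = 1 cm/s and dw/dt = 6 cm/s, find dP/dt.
14 cm/s

P = 2(l + w)
dP/dt = 2(dl/dt + dw/dt) = 2(1 + 6) = 14 cm/s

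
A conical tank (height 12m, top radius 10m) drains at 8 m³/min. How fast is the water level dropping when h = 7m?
288/(1225π) ≈ 0.07484 m/min

r/h = 10/12, so r = (5/6)h
V = (1/3)πr²h = (1/3)π((5/6)h)²h = (25/108)πh³
dV/dh = (25/36)πh²
dh/dt = (dV/dt)/(dV/dh) = -8/((25/36)π·7²) = -288/(1225π) m/min
The level is dropping at 288/(1225π) ≈ 0.07484 m/min.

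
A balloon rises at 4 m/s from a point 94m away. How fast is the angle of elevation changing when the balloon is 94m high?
0.021277 rad/s

tan(θ) = y/94
sec²(θ) · dθ/dt = (1/94) · dy/dt
dθ/dt = cos²(θ)/94 · 4 = 94/(94² + 94²) · 4
dθ/dt = 0.021277 rad/s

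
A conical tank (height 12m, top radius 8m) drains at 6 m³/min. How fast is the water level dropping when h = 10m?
27/(200π) ≈ 0.04297 m/min

r/h = 8/12, so r = (2/3)h
V = (1/3)πr²h = (1/3)π((2/3)h)²h = (4/27)πh³
dV/dh = (4/9)πh²
dh/dt = (dV/dt)/(dV/dh) = -6/((4/9)π·10²) = -27/(200π) m/min
The level is dropping at 27/(200π) ≈ 0.04297 m/min.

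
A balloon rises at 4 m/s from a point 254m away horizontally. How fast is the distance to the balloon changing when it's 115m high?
460√269/4573 ≈ 1.65 m/s

z² = 254² + y²
z = √(254² + 115²) = 17√269
dz/dt = y/z · dy/dt = 115/(17√269) · 4 = 460√269/4573 ≈ 1.65 m/s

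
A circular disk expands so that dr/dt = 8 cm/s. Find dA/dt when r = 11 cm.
176π cm²/s

A = πr²
dA/dt = 2πr · dr/dt = 2π(11)(8) = 176π cm²/s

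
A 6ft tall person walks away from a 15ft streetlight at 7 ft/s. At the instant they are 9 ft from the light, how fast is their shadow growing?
14/3 ft/s

By similar triangles: 15/(x+s) = 6/s
Solving: s = 6x/9
ds/dt = 6/9 · dx/dt = 2/3 · 7 = 14/3 ft/s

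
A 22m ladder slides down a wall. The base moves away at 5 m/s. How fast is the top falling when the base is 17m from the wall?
17√195/39 ≈ 6.087 m/s

x² + y² = 22²
2x·dx/dt + 2y·dy/dt = 0
dy/dt = -x/y · dx/dt = -17/√195 · 5 = -17√195/39 m/s
The top is descending at 17√195/39 ≈ 6.087 m/s.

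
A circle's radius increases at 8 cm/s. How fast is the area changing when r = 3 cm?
48π cm²/s

A = πr²
dA/dt = 2πr · dr/dt = 2π(3)(8) = 48π cm²/s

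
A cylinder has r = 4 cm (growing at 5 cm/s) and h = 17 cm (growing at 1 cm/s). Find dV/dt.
696π cm³/s

V = πr²h
dV/dt = 2πrh·dr/dt + πr²·dh/dt
= 2π(4)(17)(5) + π(4)²(1)
= 696π cm³/s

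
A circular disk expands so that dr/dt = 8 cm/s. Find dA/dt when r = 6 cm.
96π cm²/s

A = πr²
dA/dt = 2πr · dr/dt = 2π(6)(8) = 96π cm²/s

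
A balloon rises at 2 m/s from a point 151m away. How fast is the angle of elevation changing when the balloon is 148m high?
0.006755 rad/s

tan(θ) = y/151
sec²(θ) · dθ/dt = (1/151) · dy/dt
dθ/dt = cos²(θ)/151 · 2 = 151/(151² + 148²) · 2
dθ/dt = 0.006755 rad/s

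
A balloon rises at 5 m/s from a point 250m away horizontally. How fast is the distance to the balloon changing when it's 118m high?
295√19106/19106 ≈ 2.134 m/s

z² = 250² + y²
z = √(250² + 118²) = 2√19106
dz/dt = y/z · dy/dt = 118/(2√19106) · 5 = 295√19106/19106 ≈ 2.134 m/s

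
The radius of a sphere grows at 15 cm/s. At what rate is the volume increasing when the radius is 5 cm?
1500π cm³/s

V = (4/3)πr³
dV/dt = dV/dr · dr/dt = 4πr² · 15
At r = 5: dV/dt = 1500π cm³/s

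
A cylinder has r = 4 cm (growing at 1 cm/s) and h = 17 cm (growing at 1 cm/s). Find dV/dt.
152π cm³/s

V = πr²h
dV/dt = 2πrh·dr/dt + πr²·dh/dt
= 2π(4)(17)(1) + π(4)²(1)
= 152π cm³/s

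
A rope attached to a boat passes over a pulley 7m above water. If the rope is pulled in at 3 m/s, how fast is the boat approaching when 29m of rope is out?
29√22/44 ≈ 3.091 m/s

rope² = x² + 7²
x = √(29² - 7²) = 6√22
dx/dt = (rope/x) · d(rope)/dt = (29/(6√22)) · (-3) = -29√22/44 m/s
The boat approaches at 29√22/44 ≈ 3.091 m/s.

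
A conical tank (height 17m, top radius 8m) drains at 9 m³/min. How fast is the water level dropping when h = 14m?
2601/(12544π) ≈ 0.066 m/min

r/h = 8/17, so r = (8/17)h
V = (1/3)πr²h = (1/3)π((8/17)h)²h = (64/867)πh³
dV/dh = (64/289)πh²
dh/dt = (dV/dt)/(dV/dh) = -9/((64/289)π·14²) = -2601/(12544π) m/min
The level is dropping at 2601/(12544π) ≈ 0.066 m/min.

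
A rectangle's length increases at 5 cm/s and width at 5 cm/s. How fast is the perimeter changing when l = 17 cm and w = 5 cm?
20 cm/s

P = 2(l + w)
dP/dt = 2(dl/dt + dw/dt) = 2(5 + 5) = 20 cm/s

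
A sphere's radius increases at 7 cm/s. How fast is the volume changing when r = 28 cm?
21952π cm³/s

V = (4/3)πr³
dV/dt = dV/dr · dr/dt = 4πr² · 7
At r = 28: dV/dt = 21952π cm³/s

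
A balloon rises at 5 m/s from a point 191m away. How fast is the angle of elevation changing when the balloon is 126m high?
0.01824 rad/s

tan(θ) = y/191
sec²(θ) · dθ/dt = (1/191) · dy/dt
dθ/dt = cos²(θ)/191 · 5 = 191/(191² + 126²) · 5
dθ/dt = 0.01824 rad/s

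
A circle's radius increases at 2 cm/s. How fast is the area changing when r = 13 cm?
52π cm²/s

A = πr²
dA/dt = 2πr · dr/dt = 2π(13)(2) = 52π cm²/s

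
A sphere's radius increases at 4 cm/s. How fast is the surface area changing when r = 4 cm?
128π cm²/s

S = 4πr²
dS/dt = dS/dr · dr/dt = 8πr · 4
At r = 4: dS/dt = 128π cm²/s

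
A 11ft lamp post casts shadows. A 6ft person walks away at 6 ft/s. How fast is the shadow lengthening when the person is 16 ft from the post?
36/5 ft/s

By similar triangles: 11/(x+s) = 6/s
Solving: s = 6x/5
ds/dt = 6/5 · dx/dt = 6/5 · 6 = 36/5 ft/s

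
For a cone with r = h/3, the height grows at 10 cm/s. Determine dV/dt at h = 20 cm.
4000π/9 cm³/s

V = (1/3)π(h/3)²h = πh³/27
dV/dt = πh²/9 · 10
At h = 20: dV/dt = 4000π/9 cm³/s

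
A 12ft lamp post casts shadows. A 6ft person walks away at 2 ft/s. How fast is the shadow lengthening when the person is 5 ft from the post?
2 ft/s

By similar triangles: 12/(x+s) = 6/s
Solving: s = 6x/6
ds/dt = 6/6 · dx/dt = 1 · 2 = 2 ft/s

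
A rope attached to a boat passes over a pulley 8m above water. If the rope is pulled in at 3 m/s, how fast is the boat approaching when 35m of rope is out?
35√129/129 ≈ 3.082 m/s

rope² = x² + 8²
x = √(35² - 8²) = 3√129
dx/dt = (rope/x) · d(rope)/dt = (35/(3√129)) · (-3) = -35√129/129 m/s
The boat approaches at 35√129/129 ≈ 3.082 m/s.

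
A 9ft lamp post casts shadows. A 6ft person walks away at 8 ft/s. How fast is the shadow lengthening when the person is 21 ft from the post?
16 ft/s

By similar triangles: 9/(x+s) = 6/s
Solving: s = 6x/3
ds/dt = 6/3 · dx/dt = 2 · 8 = 16 ft/s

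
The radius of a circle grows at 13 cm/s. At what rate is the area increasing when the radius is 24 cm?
624π cm²/s

A = πr²
dA/dt = 2πr · dr/dt = 2π(24)(13) = 624π cm²/s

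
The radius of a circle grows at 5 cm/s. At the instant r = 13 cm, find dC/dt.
10π cm/s

C = 2πr
dC/dt = 2π · dr/dt = 2π · 5 = 10π cm/s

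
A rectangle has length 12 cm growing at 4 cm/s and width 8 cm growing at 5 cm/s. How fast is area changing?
92 cm²/s

A = lw
dA/dt = w·dl/dt + l·dw/dt = 8·4 + 12·5 = 92 cm²/s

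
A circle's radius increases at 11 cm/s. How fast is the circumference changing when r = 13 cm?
22π cm/s

C = 2πr
dC/dt = 2π · dr/dt = 2π · 11 = 22π cm/s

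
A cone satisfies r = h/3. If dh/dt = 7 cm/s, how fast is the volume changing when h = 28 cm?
5488π/9 cm³/s

V = (1/3)π(h/3)²h = πh³/27
dV/dt = πh²/9 · 7
At h = 28: dV/dt = 5488π/9 cm³/s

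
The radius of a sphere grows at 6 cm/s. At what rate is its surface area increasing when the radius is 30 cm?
1440π cm²/s

S = 4πr²
dS/dt = dS/dr · dr/dt = 8πr · 6
At r = 30: dS/dt = 1440π cm²/s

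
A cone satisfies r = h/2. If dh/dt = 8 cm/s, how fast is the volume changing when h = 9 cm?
162π cm³/s

V = (1/3)π(h/2)²h = πh³/12
dV/dt = πh²/4 · 8
At h = 9: dV/dt = 162π cm³/s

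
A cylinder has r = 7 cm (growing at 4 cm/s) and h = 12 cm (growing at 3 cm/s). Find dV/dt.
819π cm³/s

V = πr²h
dV/dt = 2πrh·dr/dt + πr²·dh/dt
= 2π(7)(12)(4) + π(7)²(3)
= 819π cm³/s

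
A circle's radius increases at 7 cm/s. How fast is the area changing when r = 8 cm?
112π cm²/s

A = πr²
dA/dt = 2πr · dr/dt = 2π(8)(7) = 112π cm²/s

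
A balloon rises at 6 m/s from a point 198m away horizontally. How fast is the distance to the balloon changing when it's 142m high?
213√14842/7421 ≈ 3.497 m/s

z² = 198² + y²
z = √(198² + 142²) = 2√14842
dz/dt = y/z · dy/dt = 142/(2√14842) · 6 = 213√14842/7421 ≈ 3.497 m/s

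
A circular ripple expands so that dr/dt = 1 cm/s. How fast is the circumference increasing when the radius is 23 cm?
2π cm/s

C = 2πr
dC/dt = 2π · dr/dt = 2π · 1 = 2π cm/s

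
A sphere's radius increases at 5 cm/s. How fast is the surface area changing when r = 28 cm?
1120π cm²/s

S = 4πr²
dS/dt = dS/dr · dr/dt = 8πr · 5
At r = 28: dS/dt = 1120π cm²/s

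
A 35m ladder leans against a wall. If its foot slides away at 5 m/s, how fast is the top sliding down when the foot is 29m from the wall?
145√6/48 ≈ 7.4 m/s

x² + y² = 35²
2x·dx/dt + 2y·dy/dt = 0
dy/dt = -x/y · dx/dt = -29/(8√6) · 5 = -145√6/48 m/s
The top is descending at 145√6/48 ≈ 7.4 m/s.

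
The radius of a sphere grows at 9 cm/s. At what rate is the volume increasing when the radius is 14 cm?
7056π cm³/s

V = (4/3)πr³
dV/dt = dV/dr · dr/dt = 4πr² · 9
At r = 14: dV/dt = 7056π cm³/s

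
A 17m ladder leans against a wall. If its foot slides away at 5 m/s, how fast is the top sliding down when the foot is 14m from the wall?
70√93/93 ≈ 7.259 m/s

x² + y² = 17²
2x·dx/dt + 2y·dy/dt = 0
dy/dt = -x/y · dx/dt = -14/√93 · 5 = -70√93/93 m/s
The top is descending at 70√93/93 ≈ 7.259 m/s.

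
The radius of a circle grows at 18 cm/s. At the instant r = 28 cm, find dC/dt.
36π cm/s

C = 2πr
dC/dt = 2π · dr/dt = 2π · 18 = 36π cm/s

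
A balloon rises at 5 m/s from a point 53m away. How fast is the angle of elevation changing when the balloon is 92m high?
0.023507 rad/s

tan(θ) = y/53
sec²(θ) · dθ/dt = (1/53) · dy/dt
dθ/dt = cos²(θ)/53 · 5 = 53/(53² + 92²) · 5
dθ/dt = 0.023507 rad/s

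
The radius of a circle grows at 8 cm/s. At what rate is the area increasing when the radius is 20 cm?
320π cm²/s

A = πr²
dA/dt = 2πr · dr/dt = 2π(20)(8) = 320π cm²/s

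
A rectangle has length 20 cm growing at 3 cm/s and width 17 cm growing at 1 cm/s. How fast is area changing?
71 cm²/s

A = lw
dA/dt = w·dl/dt + l·dw/dt = 17·3 + 20·1 = 71 cm²/s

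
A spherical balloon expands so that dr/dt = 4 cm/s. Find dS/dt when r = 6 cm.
192π cm²/s

S = 4πr²
dS/dt = dS/dr · dr/dt = 8πr · 4
At r = 6: dS/dt = 192π cm²/s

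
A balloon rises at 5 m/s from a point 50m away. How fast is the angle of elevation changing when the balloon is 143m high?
0.010894 rad/s

tan(θ) = y/50
sec²(θ) · dθ/dt = (1/50) · dy/dt
dθ/dt = cos²(θ)/50 · 5 = 50/(50² + 143²) · 5
dθ/dt = 0.010894 rad/s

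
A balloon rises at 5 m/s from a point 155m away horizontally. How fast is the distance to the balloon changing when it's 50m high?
50√1061/1061 ≈ 1.535 m/s

z² = 155² + y²
z = √(155² + 50²) = 5√1061
dz/dt = y/z · dy/dt = 50/(5√1061) · 5 = 50√1061/1061 ≈ 1.535 m/s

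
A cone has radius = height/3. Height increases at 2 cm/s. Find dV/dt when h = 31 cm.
1922π/9 cm³/s

V = (1/3)π(h/3)²h = πh³/27
dV/dt = πh²/9 · 2
At h = 31: dV/dt = 1922π/9 cm³/s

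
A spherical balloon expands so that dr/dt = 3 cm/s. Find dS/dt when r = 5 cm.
120π cm²/s

S = 4πr²
dS/dt = dS/dr · dr/dt = 8πr · 3
At r = 5: dS/dt = 120π cm²/s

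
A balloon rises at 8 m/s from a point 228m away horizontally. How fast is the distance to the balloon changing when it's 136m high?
272√4405/4405 ≈ 4.098 m/s

z² = 228² + y²
z = √(228² + 136²) = 4√4405
dz/dt = y/z · dy/dt = 136/(4√4405) · 8 = 272√4405/4405 ≈ 4.098 m/s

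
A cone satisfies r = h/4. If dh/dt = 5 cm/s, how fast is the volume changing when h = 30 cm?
1125π/4 cm³/s

V = (1/3)π(h/4)²h = πh³/48
dV/dt = πh²/16 · 5
At h = 30: dV/dt = 1125π/4 cm³/s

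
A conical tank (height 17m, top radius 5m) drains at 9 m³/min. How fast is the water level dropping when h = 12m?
289/(400π) ≈ 0.23 m/min

r/h = 5/17, so r = (5/17)h
V = (1/3)πr²h = (1/3)π((5/17)h)²h = (25/867)πh³
dV/dh = (25/289)πh²
dh/dt = (dV/dt)/(dV/dh) = -9/((25/289)π·12²) = -289/(400π) m/min
The level is dropping at 289/(400π) ≈ 0.23 m/min.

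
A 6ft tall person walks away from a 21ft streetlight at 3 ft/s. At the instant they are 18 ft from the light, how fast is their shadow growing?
6/5 ft/s

By similar triangles: 21/(x+s) = 6/s
Solving: s = 6x/15
ds/dt = 6/15 · dx/dt = 2/5 · 3 = 6/5 ft/s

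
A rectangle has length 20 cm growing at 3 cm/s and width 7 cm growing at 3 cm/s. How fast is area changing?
81 cm²/s

A = lw
dA/dt = w·dl/dt + l·dw/dt = 7·3 + 20·3 = 81 cm²/s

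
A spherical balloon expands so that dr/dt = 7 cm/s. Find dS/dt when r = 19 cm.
1064π cm²/s

S = 4πr²
dS/dt = dS/dr · dr/dt = 8πr · 7
At r = 19: dS/dt = 1064π cm²/s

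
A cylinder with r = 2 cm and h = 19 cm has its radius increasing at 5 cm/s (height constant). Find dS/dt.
230π cm²/s

S = 2πrh + 2πr² (lateral + bases)
dS/dt = (2πh + 4πr)·dr/dt = (2π·19 + 4π·2)·5
= 230π cm²/s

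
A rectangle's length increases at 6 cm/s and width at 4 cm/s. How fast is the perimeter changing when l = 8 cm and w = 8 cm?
20 cm/s

P = 2(l + w)
dP/dt = 2(dl/dt + dw/dt) = 2(6 + 4) = 20 cm/s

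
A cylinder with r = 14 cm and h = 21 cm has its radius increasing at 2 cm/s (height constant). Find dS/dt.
196π cm²/s

S = 2πrh + 2πr² (lateral + bases)
dS/dt = (2πh + 4πr)·dr/dt = (2π·21 + 4π·14)·2
= 196π cm²/s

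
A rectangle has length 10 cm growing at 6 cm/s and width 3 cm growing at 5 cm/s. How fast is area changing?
68 cm²/s

A = lw
dA/dt = w·dl/dt + l·dw/dt = 3·6 + 10·5 = 68 cm²/s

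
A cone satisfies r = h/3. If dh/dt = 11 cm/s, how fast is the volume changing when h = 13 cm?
1859π/9 cm³/s

V = (1/3)π(h/3)²h = πh³/27
dV/dt = πh²/9 · 11
At h = 13: dV/dt = 1859π/9 cm³/s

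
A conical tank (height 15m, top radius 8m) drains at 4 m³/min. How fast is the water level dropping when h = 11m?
225/(1936π) ≈ 0.03699 m/min

r/h = 8/15, so r = (8/15)h
V = (1/3)πr²h = (1/3)π((8/15)h)²h = (64/675)πh³
dV/dh = (64/225)πh²
dh/dt = (dV/dt)/(dV/dh) = -4/((64/225)π·11²) = -225/(1936π) m/min
The level is dropping at 225/(1936π) ≈ 0.03699 m/min.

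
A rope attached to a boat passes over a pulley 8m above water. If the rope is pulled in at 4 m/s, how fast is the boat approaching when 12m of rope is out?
12√5/5 ≈ 5.367 m/s

rope² = x² + 8²
x = √(12² - 8²) = 4√5
dx/dt = (rope/x) · d(rope)/dt = (12/(4√5)) · (-4) = -12√5/5 m/s
The boat approaches at 12√5/5 ≈ 5.367 m/s.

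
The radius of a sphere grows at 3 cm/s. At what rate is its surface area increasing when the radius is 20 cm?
480π cm²/s

S = 4πr²
dS/dt = dS/dr · dr/dt = 8πr · 3
At r = 20: dS/dt = 480π cm²/s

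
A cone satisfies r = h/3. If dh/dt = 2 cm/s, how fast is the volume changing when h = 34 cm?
2312π/9 cm³/s

V = (1/3)π(h/3)²h = πh³/27
dV/dt = πh²/9 · 2
At h = 34: dV/dt = 2312π/9 cm³/s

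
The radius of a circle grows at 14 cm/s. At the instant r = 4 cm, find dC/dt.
28π cm/s

C = 2πr
dC/dt = 2π · dr/dt = 2π · 14 = 28π cm/s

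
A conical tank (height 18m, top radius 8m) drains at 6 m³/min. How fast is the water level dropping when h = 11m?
243/(968π) ≈ 0.07991 m/min

r/h = 8/18, so r = (4/9)h
V = (1/3)πr²h = (1/3)π((4/9)h)²h = (16/243)πh³
dV/dh = (16/81)πh²
dh/dt = (dV/dt)/(dV/dh) = -6/((16/81)π·11²) = -243/(968π) m/min
The level is dropping at 243/(968π) ≈ 0.07991 m/min.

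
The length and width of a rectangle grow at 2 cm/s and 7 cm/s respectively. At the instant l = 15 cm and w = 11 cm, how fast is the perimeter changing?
18 cm/s

P = 2(l + w)
dP/dt = 2(dl/dt + dw/dt) = 2(2 + 7) = 18 cm/s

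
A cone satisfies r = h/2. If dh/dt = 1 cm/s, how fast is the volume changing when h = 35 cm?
1225π/4 cm³/s

V = (1/3)π(h/2)²h = πh³/12
dV/dt = πh²/4 · 1
At h = 35: dV/dt = 1225π/4 cm³/s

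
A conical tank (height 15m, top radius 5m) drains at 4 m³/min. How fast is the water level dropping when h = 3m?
4/π ≈ 1.273 m/min

r/h = 5/15, so r = (1/3)h
V = (1/3)πr²h = (1/3)π((1/3)h)²h = (1/27)πh³
dV/dh = (1/9)πh²
dh/dt = (dV/dt)/(dV/dh) = -4/((1/9)π·3²) = -4/π m/min
The level is dropping at 4/π ≈ 1.273 m/min.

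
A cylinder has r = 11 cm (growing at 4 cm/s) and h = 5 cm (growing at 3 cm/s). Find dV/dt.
803π cm³/s

V = πr²h
dV/dt = 2πrh·dr/dt + πr²·dh/dt
= 2π(11)(5)(4) + π(11)²(3)
= 803π cm³/s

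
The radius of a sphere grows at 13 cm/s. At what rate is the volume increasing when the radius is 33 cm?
56628π cm³/s

V = (4/3)πr³
dV/dt = dV/dr · dr/dt = 4πr² · 13
At r = 33: dV/dt = 56628π cm³/s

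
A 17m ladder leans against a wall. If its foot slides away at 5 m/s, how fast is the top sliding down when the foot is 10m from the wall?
50√21/63 ≈ 3.637 m/s

x² + y² = 17²
2x·dx/dt + 2y·dy/dt = 0
dy/dt = -x/y · dx/dt = -10/(3√21) · 5 = -50√21/63 m/s
The top is descending at 50√21/63 ≈ 3.637 m/s.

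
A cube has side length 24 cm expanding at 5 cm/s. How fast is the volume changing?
8640 cm³/s

V = s³
dV/dt = 3s² · ds/dt = 3·24²·5 = 8640 cm³/s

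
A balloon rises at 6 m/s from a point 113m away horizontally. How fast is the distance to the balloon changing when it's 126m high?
756√28645/28645 ≈ 4.467 m/s

z² = 113² + y²
z = √(113² + 126²) = √28645
dz/dt = y/z · dy/dt = 126/√28645 · 6 = 756√28645/28645 ≈ 4.467 m/s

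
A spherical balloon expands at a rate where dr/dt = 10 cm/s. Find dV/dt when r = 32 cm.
40960π cm³/s

V = (4/3)πr³
dV/dt = dV/dr · dr/dt = 4πr² · 10
At r = 32: dV/dt = 40960π cm³/s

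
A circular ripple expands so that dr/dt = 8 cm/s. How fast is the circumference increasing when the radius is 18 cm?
16π cm/s

C = 2πr
dC/dt = 2π · dr/dt = 2π · 8 = 16π cm/s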